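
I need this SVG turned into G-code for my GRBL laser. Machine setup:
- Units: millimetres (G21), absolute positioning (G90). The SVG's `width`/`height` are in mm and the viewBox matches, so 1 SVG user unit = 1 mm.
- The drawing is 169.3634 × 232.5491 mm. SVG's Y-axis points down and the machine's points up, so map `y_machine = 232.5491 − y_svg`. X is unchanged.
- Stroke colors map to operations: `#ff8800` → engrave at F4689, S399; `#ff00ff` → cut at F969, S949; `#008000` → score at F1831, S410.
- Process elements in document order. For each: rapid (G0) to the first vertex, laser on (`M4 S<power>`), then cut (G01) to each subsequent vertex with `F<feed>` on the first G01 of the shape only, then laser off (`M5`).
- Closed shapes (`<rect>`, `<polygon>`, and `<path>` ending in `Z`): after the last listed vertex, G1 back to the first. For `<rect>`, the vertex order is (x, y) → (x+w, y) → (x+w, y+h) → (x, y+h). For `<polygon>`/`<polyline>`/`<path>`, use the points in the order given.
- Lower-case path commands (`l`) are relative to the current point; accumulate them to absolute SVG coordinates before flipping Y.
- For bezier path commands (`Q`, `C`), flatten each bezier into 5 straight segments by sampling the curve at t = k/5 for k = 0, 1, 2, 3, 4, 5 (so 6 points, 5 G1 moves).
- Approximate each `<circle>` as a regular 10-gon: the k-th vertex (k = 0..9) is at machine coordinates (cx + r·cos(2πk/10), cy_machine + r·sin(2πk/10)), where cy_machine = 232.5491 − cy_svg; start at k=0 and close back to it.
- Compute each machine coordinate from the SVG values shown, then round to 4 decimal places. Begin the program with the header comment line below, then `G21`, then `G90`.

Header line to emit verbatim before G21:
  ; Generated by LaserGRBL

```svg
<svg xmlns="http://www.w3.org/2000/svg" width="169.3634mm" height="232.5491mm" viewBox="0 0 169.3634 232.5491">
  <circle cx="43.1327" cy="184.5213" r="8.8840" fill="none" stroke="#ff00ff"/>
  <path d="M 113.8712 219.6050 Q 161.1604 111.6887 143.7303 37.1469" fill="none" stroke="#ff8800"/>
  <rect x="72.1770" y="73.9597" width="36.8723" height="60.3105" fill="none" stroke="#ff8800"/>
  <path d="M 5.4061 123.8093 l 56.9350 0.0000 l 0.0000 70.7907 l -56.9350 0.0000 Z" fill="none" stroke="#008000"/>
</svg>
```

Since the viewBox matches the mm dimensions, user units are millimetres directly. The only transform is the Y-flip y_m = 232.5491 − y_svg.

Shape 1 is a circle drawn with `<circle>`. Its stroke #ff00ff means cut at S949, F969. After flipping Y the toolpath is (52.0167,48.0278) → (50.3200,53.2497) → (45.8780,56.4770) → (40.3874,56.4770) → (35.9454,53.2497) → (34.2487,48.0278) → (35.9454,42.8059) → (40.3874,39.5786) → (45.8780,39.5786) → (50.3200,42.8059) → (52.0167,48.0278), returning to the start.

Shape 2 is a quadratic bezier drawn with `<path>`. Its stroke #ff8800 means engrave at S399, F4689. After flipping Y the toolpath is (113.8712,12.9441) → (130.1981,54.7756) → (141.3475,93.9372) → (147.3193,130.4288) → (148.1136,164.2505) → (143.7303,195.4022).

Shape 3 is a rectangle drawn with `<rect>`. Its stroke #ff8800 means engrave at S399, F4689. After flipping Y the toolpath is (72.1770,158.5894) → (109.0493,158.5894) → (109.0493,98.2789) → (72.1770,98.2789) → (72.1770,158.5894), returning to the start.

Shape 4 is a rectangle drawn with `<path>`. Its stroke #008000 means score at S410, F1831. After flipping Y the toolpath is (5.4061,108.7398) → (62.3411,108.7398) → (62.3411,37.9491) → (5.4061,37.9491) → (5.4061,108.7398), returning to the start.

; Generated by LaserGRBL
G21
G90
G0 X52.0167 Y48.0278
M4 S949
G01 X50.3200 Y53.2497 F969
G01 X45.8780 Y56.4770
G01 X40.3874 Y56.4770
G01 X35.9454 Y53.2497
G01 X34.2487 Y48.0278
G01 X35.9454 Y42.8059
G01 X40.3874 Y39.5786
G01 X45.8780 Y39.5786
G01 X50.3200 Y42.8059
G01 X52.0167 Y48.0278
M5
G0 X113.8712 Y12.9441
M4 S399
G01 X130.1981 Y54.7756 F4689
G01 X141.3475 Y93.9372
G01 X147.3193 Y130.4288
G01 X148.1136 Y164.2505
G01 X143.7303 Y195.4022
M5
G0 X72.1770 Y158.5894
M4 S399
G01 X109.0493 Y158.5894 F4689
G01 X109.0493 Y98.2789
G01 X72.1770 Y98.2789
G01 X72.1770 Y158.5894
M5
G0 X5.4061 Y108.7398
M4 S410
G01 X62.3411 Y108.7398 F1831
G01 X62.3411 Y37.9491
G01 X5.4061 Y37.9491
G01 X5.4061 Y108.7398
M5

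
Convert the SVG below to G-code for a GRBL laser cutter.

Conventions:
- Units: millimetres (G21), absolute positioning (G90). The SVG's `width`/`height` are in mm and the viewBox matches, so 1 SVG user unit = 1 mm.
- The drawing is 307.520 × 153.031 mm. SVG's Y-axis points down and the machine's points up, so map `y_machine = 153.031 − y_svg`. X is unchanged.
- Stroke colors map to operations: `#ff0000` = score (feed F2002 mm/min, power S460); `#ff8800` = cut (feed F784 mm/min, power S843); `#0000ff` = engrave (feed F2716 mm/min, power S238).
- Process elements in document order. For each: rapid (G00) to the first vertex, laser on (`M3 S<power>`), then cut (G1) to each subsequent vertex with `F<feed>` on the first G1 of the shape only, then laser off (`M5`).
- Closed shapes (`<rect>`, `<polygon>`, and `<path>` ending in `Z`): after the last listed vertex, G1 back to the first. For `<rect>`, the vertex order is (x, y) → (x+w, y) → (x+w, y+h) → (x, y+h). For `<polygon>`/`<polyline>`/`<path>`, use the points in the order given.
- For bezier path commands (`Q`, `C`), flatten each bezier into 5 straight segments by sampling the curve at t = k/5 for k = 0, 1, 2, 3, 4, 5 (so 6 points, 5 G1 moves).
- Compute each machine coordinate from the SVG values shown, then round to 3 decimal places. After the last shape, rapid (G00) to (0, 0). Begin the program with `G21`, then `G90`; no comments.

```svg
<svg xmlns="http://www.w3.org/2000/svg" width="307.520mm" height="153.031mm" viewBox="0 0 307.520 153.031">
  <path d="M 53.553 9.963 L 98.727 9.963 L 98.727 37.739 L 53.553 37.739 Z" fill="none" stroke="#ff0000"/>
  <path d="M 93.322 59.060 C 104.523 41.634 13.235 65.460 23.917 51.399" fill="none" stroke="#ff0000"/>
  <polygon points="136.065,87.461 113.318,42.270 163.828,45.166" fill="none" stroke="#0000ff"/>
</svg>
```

G21
G90
G00 X53.553 Y143.068
M3 S460
G1 X98.727 Y143.068 F2002
G1 X98.727 Y115.292
G1 X53.553 Y115.292
G1 X53.553 Y143.068
M5
G00 X93.322 Y93.971
M3 S460
G1 X89.380 Y100.109 F2002
G1 X70.654 Y100.146
G1 X46.959 Y97.880
G1 X28.109 Y97.109
G1 X23.917 Y101.632
M5
G00 X136.065 Y65.570
M3 S238
G1 X113.318 Y110.761 F2716
G1 X163.828 Y107.865
G1 X136.065 Y65.570
M5
G00 X0.000 Y0.000

1 u = 1 mm; y_m = 153.031 − y.

[1] `<path>` rectangle, #ff0000→score S460 F2002: (53.553,143.068) → (98.727,143.068) → (98.727,115.292) → (53.553,115.292) → (53.553,143.068) (closed)

[2] `<path>` cubic bezier, #ff0000→score S460 F2002: (93.322,93.971) → (89.380,100.109) → (70.654,100.146) → (46.959,97.880) → (28.109,97.109) → (23.917,101.632)

[3] `<polygon>` regular polygon, #0000ff→engrave S238 F2716: (136.065,65.570) → (113.318,110.761) → (163.828,107.865) → (136.065,65.570) (closed)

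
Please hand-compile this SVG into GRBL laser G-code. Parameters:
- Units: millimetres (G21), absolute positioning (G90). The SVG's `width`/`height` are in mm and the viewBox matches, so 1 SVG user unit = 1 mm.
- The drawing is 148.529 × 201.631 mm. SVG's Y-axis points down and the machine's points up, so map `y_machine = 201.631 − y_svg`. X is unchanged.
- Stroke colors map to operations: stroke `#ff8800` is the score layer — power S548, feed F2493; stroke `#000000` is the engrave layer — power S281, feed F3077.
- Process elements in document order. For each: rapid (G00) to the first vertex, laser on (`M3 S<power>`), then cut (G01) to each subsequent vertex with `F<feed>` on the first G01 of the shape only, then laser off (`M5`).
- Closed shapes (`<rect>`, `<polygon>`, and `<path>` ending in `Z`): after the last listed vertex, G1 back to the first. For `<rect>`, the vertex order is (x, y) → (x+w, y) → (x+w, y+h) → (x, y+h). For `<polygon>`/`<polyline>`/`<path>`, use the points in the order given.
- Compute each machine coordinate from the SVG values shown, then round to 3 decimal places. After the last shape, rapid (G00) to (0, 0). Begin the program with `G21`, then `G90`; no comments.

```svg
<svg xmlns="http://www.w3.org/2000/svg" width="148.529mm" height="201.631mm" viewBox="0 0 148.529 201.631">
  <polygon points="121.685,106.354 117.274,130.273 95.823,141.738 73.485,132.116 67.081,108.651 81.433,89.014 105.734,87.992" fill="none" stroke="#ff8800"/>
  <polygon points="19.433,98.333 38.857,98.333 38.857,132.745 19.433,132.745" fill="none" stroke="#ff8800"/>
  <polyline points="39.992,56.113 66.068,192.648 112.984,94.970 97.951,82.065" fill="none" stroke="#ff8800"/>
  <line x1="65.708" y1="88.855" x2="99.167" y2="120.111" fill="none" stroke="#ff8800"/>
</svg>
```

G21
G90
G00 X121.685 Y95.277
M3 S548
G01 X117.274 Y71.358 F2493
G01 X95.823 Y59.893
G01 X73.485 Y69.515
G01 X67.081 Y92.980
G01 X81.433 Y112.617
G01 X105.734 Y113.639
G01 X121.685 Y95.277
M5
G00 X19.433 Y103.298
M3 S548
G01 X38.857 Y103.298 F2493
G01 X38.857 Y68.886
G01 X19.433 Y68.886
G01 X19.433 Y103.298
M5
G00 X39.992 Y145.518
M3 S548
G01 X66.068 Y8.983 F2493
G01 X112.984 Y106.661
G01 X97.951 Y119.566
M5
G00 X65.708 Y112.776
M3 S548
G01 X99.167 Y81.520 F2493
M5
G00 X0.000 Y0.000

Since the viewBox matches the mm dimensions, user units are millimetres directly. The only transform is the Y-flip y_m = 201.631 − y_svg.

Shape 1 is a regular polygon drawn with `<polygon>`. Its stroke #ff8800 means score at S548, F2493. After flipping Y the toolpath is (121.685,95.277) → (117.274,71.358) → (95.823,59.893) → (73.485,69.515) → (67.081,92.980) → (81.433,112.617) → (105.734,113.639) → (121.685,95.277), returning to the start.

Shape 2 is a rectangle drawn with `<polygon>`. Its stroke #ff8800 means score at S548, F2493. After flipping Y the toolpath is (19.433,103.298) → (38.857,103.298) → (38.857,68.886) → (19.433,68.886) → (19.433,103.298), returning to the start.

Shape 3 is a open polyline drawn with `<polyline>`. Its stroke #ff8800 means score at S548, F2493. After flipping Y the toolpath is (39.992,145.518) → (66.068,8.983) → (112.984,106.661) → (97.951,119.566).

Shape 4 is a line segment drawn with `<line>`. Its stroke #ff8800 means score at S548, F2493. After flipping Y the toolpath is (65.708,112.776) → (99.167,81.520).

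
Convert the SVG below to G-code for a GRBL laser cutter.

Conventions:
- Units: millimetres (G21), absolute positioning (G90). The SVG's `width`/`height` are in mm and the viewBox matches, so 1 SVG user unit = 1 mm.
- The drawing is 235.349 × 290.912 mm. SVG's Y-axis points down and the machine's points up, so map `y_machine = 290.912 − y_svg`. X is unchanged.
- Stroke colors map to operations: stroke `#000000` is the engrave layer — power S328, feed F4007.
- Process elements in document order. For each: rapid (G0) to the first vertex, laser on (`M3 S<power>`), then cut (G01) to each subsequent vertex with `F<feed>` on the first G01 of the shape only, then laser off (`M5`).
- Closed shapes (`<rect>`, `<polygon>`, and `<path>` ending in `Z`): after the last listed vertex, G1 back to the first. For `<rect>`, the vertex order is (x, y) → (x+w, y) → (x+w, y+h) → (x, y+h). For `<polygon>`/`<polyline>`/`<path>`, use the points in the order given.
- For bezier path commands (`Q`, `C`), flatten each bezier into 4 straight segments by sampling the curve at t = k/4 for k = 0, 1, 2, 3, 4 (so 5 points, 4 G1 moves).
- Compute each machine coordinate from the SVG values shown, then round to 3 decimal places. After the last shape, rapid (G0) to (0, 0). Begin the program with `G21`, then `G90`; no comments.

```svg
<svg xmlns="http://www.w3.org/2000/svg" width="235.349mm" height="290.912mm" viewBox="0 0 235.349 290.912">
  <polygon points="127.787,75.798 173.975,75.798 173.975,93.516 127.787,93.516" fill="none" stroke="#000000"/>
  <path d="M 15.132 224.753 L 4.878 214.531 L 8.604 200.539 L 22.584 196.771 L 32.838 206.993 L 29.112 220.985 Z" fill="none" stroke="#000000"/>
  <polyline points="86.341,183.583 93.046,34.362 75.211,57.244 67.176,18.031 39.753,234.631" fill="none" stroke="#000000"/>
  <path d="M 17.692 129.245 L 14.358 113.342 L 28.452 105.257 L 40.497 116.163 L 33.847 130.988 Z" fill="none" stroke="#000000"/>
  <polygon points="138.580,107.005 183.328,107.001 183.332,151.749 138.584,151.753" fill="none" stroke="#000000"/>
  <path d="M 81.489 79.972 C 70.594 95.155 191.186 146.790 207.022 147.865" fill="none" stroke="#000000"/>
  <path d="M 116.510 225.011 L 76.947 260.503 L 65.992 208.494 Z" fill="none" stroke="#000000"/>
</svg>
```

G21
G90
G0 X127.787 Y215.114
M3 S328
G01 X173.975 Y215.114 F4007
G01 X173.975 Y197.396
G01 X127.787 Y197.396
G01 X127.787 Y215.114
M5
G0 X15.132 Y66.159
M3 S328
G01 X4.878 Y76.381 F4007
G01 X8.604 Y90.373
G01 X22.584 Y94.141
G01 X32.838 Y83.919
G01 X29.112 Y69.927
G01 X15.132 Y66.159
M5
G0 X86.341 Y107.329
M3 S328
G01 X93.046 Y256.550 F4007
G01 X75.211 Y233.668
G01 X67.176 Y272.881
G01 X39.753 Y56.281
M5
G0 X17.692 Y161.667
M3 S328
G01 X14.358 Y177.570 F4007
G01 X28.452 Y185.655
G01 X40.497 Y174.749
G01 X33.847 Y159.924
G01 X17.692 Y161.667
M5
G0 X138.580 Y183.907
M3 S328
G01 X183.328 Y183.911 F4007
G01 X183.332 Y139.163
G01 X138.584 Y139.159
G01 X138.580 Y183.907
M5
G0 X81.489 Y210.940
M3 S328
G01 X94.280 Y194.078 F4007
G01 X134.231 Y171.703
G01 X179.195 Y151.974
G01 X207.022 Y143.047
M5
G0 X116.510 Y65.901
M3 S328
G01 X76.947 Y30.409 F4007
G01 X65.992 Y82.418
G01 X116.510 Y65.901
M5
G0 X0.000 Y0.000

viewBox `0 0 235.349 290.912` with mm width/height → 1 unit = 1 mm. Flip: y_m = 290.912 − y_svg.

**Shape 1** — `<polygon>` rectangle, stroke `#000000` → engrave (S328, F4007). Machine vertices: (127.787,215.114) → (173.975,215.114) → (173.975,197.396) → (127.787,197.396) → (127.787,215.114). Closed: final G1 returns to the first vertex.

**Shape 2** — `<path>` regular polygon, stroke `#000000` → engrave (S328, F4007). Machine vertices: (15.132,66.159) → (4.878,76.381) → (8.604,90.373) → (22.584,94.141) → (32.838,83.919) → (29.112,69.927) → (15.132,66.159). Closed: final G1 returns to the first vertex.

**Shape 3** — `<polyline>` open polyline, stroke `#000000` → engrave (S328, F4007). Machine vertices: (86.341,107.329) → (93.046,256.550) → (75.211,233.668) → (67.176,272.881) → (39.753,56.281). Open path.

**Shape 4** — `<path>` regular polygon, stroke `#000000` → engrave (S328, F4007). Machine vertices: (17.692,161.667) → (14.358,177.570) → (28.452,185.655) → (40.497,174.749) → (33.847,159.924) → (17.692,161.667). Closed: final G1 returns to the first vertex.

**Shape 5** — `<polygon>` regular polygon, stroke `#000000` → engrave (S328, F4007). Machine vertices: (138.580,183.907) → (183.328,183.911) → (183.332,139.163) → (138.584,139.159) → (138.580,183.907). Closed: final G1 returns to the first vertex.

**Shape 6** — `<path>` cubic bezier, stroke `#000000` → engrave (S328, F4007). Control points (SVG): P0=(81.489,79.972), P1=(70.594,95.155), P2=(191.186,146.790), P3=(207.022,147.865); sampled at t=k/4. Machine vertices: (81.489,210.940) → (94.280,194.078) → (134.231,171.703) → (179.195,151.974) → (207.022,143.047). Open path.

**Shape 7** — `<path>` regular polygon, stroke `#000000` → engrave (S328, F4007). Machine vertices: (116.510,65.901) → (76.947,30.409) → (65.992,82.418) → (116.510,65.901). Closed: final G1 returns to the first vertex.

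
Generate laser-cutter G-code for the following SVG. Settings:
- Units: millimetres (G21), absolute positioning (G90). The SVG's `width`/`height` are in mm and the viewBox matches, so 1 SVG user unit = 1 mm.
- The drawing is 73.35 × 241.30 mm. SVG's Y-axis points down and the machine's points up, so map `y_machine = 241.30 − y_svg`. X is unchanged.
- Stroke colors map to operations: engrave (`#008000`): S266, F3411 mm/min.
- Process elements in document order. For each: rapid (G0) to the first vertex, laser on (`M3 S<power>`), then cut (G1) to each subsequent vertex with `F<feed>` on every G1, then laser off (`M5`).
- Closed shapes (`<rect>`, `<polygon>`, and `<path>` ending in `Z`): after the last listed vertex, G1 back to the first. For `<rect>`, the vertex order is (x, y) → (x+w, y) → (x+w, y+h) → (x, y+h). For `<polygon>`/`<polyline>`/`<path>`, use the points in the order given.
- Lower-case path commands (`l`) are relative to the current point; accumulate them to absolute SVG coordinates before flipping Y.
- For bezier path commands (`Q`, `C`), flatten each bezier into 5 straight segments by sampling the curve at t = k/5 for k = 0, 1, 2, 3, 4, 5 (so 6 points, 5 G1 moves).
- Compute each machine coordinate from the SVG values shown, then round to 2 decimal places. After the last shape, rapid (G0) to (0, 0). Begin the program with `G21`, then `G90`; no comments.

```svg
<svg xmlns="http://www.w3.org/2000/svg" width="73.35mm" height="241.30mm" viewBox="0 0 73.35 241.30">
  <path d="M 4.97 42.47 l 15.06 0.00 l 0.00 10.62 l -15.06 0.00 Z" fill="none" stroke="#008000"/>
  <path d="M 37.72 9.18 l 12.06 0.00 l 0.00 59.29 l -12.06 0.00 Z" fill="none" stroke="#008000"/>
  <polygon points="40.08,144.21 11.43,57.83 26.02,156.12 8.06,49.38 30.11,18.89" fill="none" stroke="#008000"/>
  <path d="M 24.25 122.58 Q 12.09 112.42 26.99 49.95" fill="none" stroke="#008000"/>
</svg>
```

G21
G90
G0 X4.97 Y198.83
M3 S266
G1 X20.03 Y198.83 F3411
G1 X20.03 Y188.21 F3411
G1 X4.97 Y188.21 F3411
G1 X4.97 Y198.83 F3411
M5
G0 X37.72 Y232.12
M3 S266
G1 X49.78 Y232.12 F3411
G1 X49.78 Y172.83 F3411
G1 X37.72 Y172.83 F3411
G1 X37.72 Y232.12 F3411
M5
G0 X40.08 Y97.09
M3 S266
G1 X11.43 Y183.47 F3411
G1 X26.02 Y85.18 F3411
G1 X8.06 Y191.92 F3411
G1 X30.11 Y222.41 F3411
G1 X40.08 Y97.09 F3411
M5
G0 X24.25 Y118.72
M3 S266
G1 X20.47 Y124.88 F3411
G1 X18.85 Y135.22 F3411
G1 X19.40 Y149.74 F3411
G1 X22.11 Y168.45 F3411
G1 X26.99 Y191.35 F3411
M5
G0 X0.00 Y0.00

Since the viewBox matches the mm dimensions, user units are millimetres directly. The only transform is the Y-flip y_m = 241.30 − y_svg.

Shape 1 is a rectangle drawn with `<path>`. Its stroke #008000 means engrave at S266, F3411. After flipping Y the toolpath is (4.97,198.83) → (20.03,198.83) → (20.03,188.21) → (4.97,188.21) → (4.97,198.83), returning to the start.

Shape 2 is a rectangle drawn with `<path>`. Its stroke #008000 means engrave at S266, F3411. After flipping Y the toolpath is (37.72,232.12) → (49.78,232.12) → (49.78,172.83) → (37.72,172.83) → (37.72,232.12), returning to the start.

Shape 3 is a closed polygon drawn with `<polygon>`. Its stroke #008000 means engrave at S266, F3411. After flipping Y the toolpath is (40.08,97.09) → (11.43,183.47) → (26.02,85.18) → (8.06,191.92) → (30.11,222.41) → (40.08,97.09), returning to the start.

Shape 4 is a quadratic bezier drawn with `<path>`. Its stroke #008000 means engrave at S266, F3411. After flipping Y the toolpath is (24.25,118.72) → (20.47,124.88) → (18.85,135.22) → (19.40,149.74) → (22.11,168.45) → (26.99,191.35).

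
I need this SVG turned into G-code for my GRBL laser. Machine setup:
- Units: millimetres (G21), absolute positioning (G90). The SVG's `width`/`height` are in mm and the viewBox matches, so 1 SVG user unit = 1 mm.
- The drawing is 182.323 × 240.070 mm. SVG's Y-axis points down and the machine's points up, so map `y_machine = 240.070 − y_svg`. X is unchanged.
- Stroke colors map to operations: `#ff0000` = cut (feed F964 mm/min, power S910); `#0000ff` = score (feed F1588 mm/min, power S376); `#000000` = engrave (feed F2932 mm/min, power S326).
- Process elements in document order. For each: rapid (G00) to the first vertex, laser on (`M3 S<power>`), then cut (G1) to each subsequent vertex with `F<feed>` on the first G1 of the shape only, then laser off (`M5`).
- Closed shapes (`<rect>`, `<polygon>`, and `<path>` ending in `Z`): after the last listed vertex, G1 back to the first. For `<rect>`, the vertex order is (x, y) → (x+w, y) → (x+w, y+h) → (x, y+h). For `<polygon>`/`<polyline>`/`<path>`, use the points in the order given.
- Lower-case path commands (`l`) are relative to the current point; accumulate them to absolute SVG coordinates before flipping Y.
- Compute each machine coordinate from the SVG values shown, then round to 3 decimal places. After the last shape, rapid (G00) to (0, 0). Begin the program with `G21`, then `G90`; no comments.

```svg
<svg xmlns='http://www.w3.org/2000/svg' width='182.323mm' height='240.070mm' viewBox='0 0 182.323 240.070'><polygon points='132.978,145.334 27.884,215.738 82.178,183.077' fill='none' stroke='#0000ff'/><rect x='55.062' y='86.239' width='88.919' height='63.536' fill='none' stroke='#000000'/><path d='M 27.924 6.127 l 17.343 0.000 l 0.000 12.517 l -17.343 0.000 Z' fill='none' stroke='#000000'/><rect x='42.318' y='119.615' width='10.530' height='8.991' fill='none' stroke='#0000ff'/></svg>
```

G21
G90
G00 X132.978 Y94.736
M3 S376
G1 X27.884 Y24.332 F1588
G1 X82.178 Y56.993
G1 X132.978 Y94.736
M5
G00 X55.062 Y153.831
M3 S326
G1 X143.981 Y153.831 F2932
G1 X143.981 Y90.295
G1 X55.062 Y90.295
G1 X55.062 Y153.831
M5
G00 X27.924 Y233.943
M3 S326
G1 X45.267 Y233.943 F2932
G1 X45.267 Y221.426
G1 X27.924 Y221.426
G1 X27.924 Y233.943
M5
G00 X42.318 Y120.455
M3 S376
G1 X52.848 Y120.455 F1588
G1 X52.848 Y111.464
G1 X42.318 Y111.464
G1 X42.318 Y120.455
M5
G00 X0.000 Y0.000

Since the viewBox matches the mm dimensions, user units are millimetres directly. The only transform is the Y-flip y_m = 240.070 − y_svg.

Shape 1 is a closed polygon drawn with `<polygon>`. Its stroke #0000ff means score at S376, F1588. After flipping Y the toolpath is (132.978,94.736) → (27.884,24.332) → (82.178,56.993) → (132.978,94.736), returning to the start.

Shape 2 is a rectangle drawn with `<rect>`. Its stroke #000000 means engrave at S326, F2932. After flipping Y the toolpath is (55.062,153.831) → (143.981,153.831) → (143.981,90.295) → (55.062,90.295) → (55.062,153.831), returning to the start.

Shape 3 is a rectangle drawn with `<path>`. Its stroke #000000 means engrave at S326, F2932. After flipping Y the toolpath is (27.924,233.943) → (45.267,233.943) → (45.267,221.426) → (27.924,221.426) → (27.924,233.943), returning to the start.

Shape 4 is a rectangle drawn with `<rect>`. Its stroke #0000ff means score at S376, F1588. After flipping Y the toolpath is (42.318,120.455) → (52.848,120.455) → (52.848,111.464) → (42.318,111.464) → (42.318,120.455), returning to the start.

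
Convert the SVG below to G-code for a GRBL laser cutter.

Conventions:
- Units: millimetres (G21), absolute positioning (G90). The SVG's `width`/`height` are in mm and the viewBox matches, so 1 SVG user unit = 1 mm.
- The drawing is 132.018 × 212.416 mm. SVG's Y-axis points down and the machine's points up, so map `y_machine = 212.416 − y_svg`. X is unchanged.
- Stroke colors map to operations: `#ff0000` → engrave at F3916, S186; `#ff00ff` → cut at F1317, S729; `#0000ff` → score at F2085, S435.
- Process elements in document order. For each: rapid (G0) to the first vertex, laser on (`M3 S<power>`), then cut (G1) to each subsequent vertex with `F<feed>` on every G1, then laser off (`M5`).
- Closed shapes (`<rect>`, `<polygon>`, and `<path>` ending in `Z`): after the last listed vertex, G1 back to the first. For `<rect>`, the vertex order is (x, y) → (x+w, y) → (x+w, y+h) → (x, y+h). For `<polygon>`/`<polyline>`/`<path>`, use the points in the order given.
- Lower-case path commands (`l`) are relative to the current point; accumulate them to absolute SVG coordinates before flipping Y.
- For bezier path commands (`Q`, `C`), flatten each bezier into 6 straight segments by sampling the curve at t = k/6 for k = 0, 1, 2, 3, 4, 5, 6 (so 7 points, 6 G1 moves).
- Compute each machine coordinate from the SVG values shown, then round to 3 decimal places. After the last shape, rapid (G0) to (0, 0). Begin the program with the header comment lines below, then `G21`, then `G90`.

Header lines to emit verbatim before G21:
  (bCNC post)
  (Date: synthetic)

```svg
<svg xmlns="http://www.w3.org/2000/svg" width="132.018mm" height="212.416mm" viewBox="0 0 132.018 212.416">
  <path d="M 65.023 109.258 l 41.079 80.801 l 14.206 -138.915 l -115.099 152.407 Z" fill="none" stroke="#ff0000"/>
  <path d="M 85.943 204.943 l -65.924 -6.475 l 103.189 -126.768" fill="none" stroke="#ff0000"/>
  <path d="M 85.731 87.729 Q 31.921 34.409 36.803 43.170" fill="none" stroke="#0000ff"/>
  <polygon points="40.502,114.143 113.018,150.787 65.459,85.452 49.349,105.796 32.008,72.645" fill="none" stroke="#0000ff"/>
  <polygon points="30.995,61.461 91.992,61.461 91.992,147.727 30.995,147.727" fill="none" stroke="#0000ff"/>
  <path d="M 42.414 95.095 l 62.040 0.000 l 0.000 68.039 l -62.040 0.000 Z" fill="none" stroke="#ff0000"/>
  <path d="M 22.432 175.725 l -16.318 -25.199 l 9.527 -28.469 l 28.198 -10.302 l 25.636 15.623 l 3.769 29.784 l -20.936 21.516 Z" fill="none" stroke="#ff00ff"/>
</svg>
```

1 u = 1 mm; y_m = 212.416 − y.

[1] `<path>` closed polygon, #ff0000→engrave S186 F3916: (65.023,103.158) → (106.102,22.357) → (120.308,161.272) → (5.209,8.865) → (65.023,103.158) (closed)

[2] `<path>` open polyline, #ff0000→engrave S186 F3916: (85.943,7.473) → (20.019,13.948) → (123.208,140.716)

[3] `<path>` quadratic bezier, #0000ff→score S435 F2085: (85.731,124.687) → (69.425,140.736) → (56.379,153.336) → (46.594,162.487) → (40.070,168.189) → (36.806,170.442) → (36.803,169.246)

[4] `<polygon>` closed polygon, #0000ff→score S435 F2085: (40.502,98.273) → (113.018,61.629) → (65.459,126.964) → (49.349,106.620) → (32.008,139.771) → (40.502,98.273) (closed)

[5] `<polygon>` rectangle, #0000ff→score S435 F2085: (30.995,150.955) → (91.992,150.955) → (91.992,64.689) → (30.995,64.689) → (30.995,150.955) (closed)

[6] `<path>` rectangle, #ff0000→engrave S186 F3916: (42.414,117.321) → (104.454,117.321) → (104.454,49.282) → (42.414,49.282) → (42.414,117.321) (closed)

[7] `<path>` regular polygon, #ff00ff→cut S729 F1317: (22.432,36.691) → (6.114,61.890) → (15.641,90.359) → (43.839,100.661) → (69.475,85.038) → (73.244,55.254) → (52.308,33.738) → (22.432,36.691) (closed)

(bCNC post)
(Date: synthetic)
G21
G90
G0 X65.023 Y103.158
M3 S186
G1 X106.102 Y22.357 F3916
G1 X120.308 Y161.272 F3916
G1 X5.209 Y8.865 F3916
G1 X65.023 Y103.158 F3916
M5
G0 X85.943 Y7.473
M3 S186
G1 X20.019 Y13.948 F3916
G1 X123.208 Y140.716 F3916
M5
G0 X85.731 Y124.687
M3 S435
G1 X69.425 Y140.736 F2085
G1 X56.379 Y153.336 F2085
G1 X46.594 Y162.487 F2085
G1 X40.070 Y168.189 F2085
G1 X36.806 Y170.442 F2085
G1 X36.803 Y169.246 F2085
M5
G0 X40.502 Y98.273
M3 S435
G1 X113.018 Y61.629 F2085
G1 X65.459 Y126.964 F2085
G1 X49.349 Y106.620 F2085
G1 X32.008 Y139.771 F2085
G1 X40.502 Y98.273 F2085
M5
G0 X30.995 Y150.955
M3 S435
G1 X91.992 Y150.955 F2085
G1 X91.992 Y64.689 F2085
G1 X30.995 Y64.689 F2085
G1 X30.995 Y150.955 F2085
M5
G0 X42.414 Y117.321
M3 S186
G1 X104.454 Y117.321 F3916
G1 X104.454 Y49.282 F3916
G1 X42.414 Y49.282 F3916
G1 X42.414 Y117.321 F3916
M5
G0 X22.432 Y36.691
M3 S729
G1 X6.114 Y61.890 F1317
G1 X15.641 Y90.359 F1317
G1 X43.839 Y100.661 F1317
G1 X69.475 Y85.038 F1317
G1 X73.244 Y55.254 F1317
G1 X52.308 Y33.738 F1317
G1 X22.432 Y36.691 F1317
M5
G0 X0.000 Y0.000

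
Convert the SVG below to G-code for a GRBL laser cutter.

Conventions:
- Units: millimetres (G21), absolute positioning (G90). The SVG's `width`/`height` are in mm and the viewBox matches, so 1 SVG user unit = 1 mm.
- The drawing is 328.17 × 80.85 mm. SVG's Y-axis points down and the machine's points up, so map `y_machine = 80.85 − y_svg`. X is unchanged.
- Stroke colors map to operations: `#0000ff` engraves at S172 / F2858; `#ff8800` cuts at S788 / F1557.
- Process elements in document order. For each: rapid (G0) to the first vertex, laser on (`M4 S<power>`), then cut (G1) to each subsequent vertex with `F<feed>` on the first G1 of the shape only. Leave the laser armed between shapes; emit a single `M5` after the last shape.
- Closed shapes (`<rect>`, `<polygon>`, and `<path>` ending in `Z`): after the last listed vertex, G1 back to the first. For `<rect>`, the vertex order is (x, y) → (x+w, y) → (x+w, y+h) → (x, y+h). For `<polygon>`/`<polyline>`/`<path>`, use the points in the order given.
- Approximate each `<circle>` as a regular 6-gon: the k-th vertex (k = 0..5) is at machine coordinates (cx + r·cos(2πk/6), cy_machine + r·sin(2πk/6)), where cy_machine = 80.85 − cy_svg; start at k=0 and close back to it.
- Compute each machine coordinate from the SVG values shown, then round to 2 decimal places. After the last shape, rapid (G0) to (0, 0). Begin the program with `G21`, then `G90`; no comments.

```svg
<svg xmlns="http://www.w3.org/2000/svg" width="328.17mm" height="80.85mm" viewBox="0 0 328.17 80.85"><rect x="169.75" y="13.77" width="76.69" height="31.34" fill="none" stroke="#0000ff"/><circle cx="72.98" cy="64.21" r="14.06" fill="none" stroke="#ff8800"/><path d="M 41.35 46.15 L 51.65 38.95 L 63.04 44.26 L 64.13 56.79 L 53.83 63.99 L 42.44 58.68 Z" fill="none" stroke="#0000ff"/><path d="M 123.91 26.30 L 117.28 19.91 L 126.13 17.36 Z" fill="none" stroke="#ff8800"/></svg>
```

G21
G90
G0 X169.75 Y67.08
M4 S172
G1 X246.44 Y67.08 F2858
G1 X246.44 Y35.74
G1 X169.75 Y35.74
G1 X169.75 Y67.08
G0 X87.04 Y16.64
M4 S788
G1 X80.01 Y28.82 F1557
G1 X65.95 Y28.82
G1 X58.92 Y16.64
G1 X65.95 Y4.46
G1 X80.01 Y4.46
G1 X87.04 Y16.64
G0 X41.35 Y34.70
M4 S172
G1 X51.65 Y41.90 F2858
G1 X63.04 Y36.59
G1 X64.13 Y24.06
G1 X53.83 Y16.86
G1 X42.44 Y22.17
G1 X41.35 Y34.70
G0 X123.91 Y54.55
M4 S788
G1 X117.28 Y60.94 F1557
G1 X126.13 Y63.49
G1 X123.91 Y54.55
M5
G0 X0.00 Y0.00

1 u = 1 mm; y_m = 80.85 − y.

[1] `<rect>` rectangle, #0000ff→engrave S172 F2858: (169.75,67.08) → (246.44,67.08) → (246.44,35.74) → (169.75,35.74) → (169.75,67.08) (closed)

[2] `<circle>` circle, #ff8800→cut S788 F1557: (87.04,16.64) → (80.01,28.82) → (65.95,28.82) → (58.92,16.64) → (65.95,4.46) → (80.01,4.46) → (87.04,16.64) (closed)

[3] `<path>` regular polygon, #0000ff→engrave S172 F2858: (41.35,34.70) → (51.65,41.90) → (63.04,36.59) → (64.13,24.06) → (53.83,16.86) → (42.44,22.17) → (41.35,34.70) (closed)

[4] `<path>` regular polygon, #ff8800→cut S788 F1557: (123.91,54.55) → (117.28,60.94) → (126.13,63.49) → (123.91,54.55) (closed)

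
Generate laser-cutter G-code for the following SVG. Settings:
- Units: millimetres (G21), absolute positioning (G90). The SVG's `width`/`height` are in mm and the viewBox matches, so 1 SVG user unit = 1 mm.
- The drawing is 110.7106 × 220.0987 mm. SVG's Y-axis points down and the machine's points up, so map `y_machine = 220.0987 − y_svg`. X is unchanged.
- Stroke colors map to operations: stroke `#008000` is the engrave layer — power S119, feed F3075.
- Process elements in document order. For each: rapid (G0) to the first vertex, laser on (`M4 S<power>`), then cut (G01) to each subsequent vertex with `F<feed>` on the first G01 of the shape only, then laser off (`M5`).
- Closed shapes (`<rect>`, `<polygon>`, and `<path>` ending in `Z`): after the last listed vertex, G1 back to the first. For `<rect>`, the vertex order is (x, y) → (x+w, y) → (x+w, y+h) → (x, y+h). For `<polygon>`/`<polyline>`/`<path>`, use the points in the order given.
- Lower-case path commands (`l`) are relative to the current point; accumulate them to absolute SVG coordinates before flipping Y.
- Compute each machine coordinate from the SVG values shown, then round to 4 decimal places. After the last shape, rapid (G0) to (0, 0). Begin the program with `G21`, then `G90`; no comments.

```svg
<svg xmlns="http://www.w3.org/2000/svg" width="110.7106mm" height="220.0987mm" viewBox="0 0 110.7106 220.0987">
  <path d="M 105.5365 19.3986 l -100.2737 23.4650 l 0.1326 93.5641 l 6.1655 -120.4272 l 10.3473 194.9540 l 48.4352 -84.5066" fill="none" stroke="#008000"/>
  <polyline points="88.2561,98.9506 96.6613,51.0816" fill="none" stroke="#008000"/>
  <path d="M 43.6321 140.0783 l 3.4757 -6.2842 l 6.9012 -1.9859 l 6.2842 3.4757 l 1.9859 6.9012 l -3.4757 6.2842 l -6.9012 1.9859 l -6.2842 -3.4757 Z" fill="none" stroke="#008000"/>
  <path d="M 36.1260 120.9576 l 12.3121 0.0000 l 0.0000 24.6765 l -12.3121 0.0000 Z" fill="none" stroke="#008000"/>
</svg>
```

Since the viewBox matches the mm dimensions, user units are millimetres directly. The only transform is the Y-flip y_m = 220.0987 − y_svg.

Shape 1 is a open polyline drawn with `<path>`. Its stroke #008000 means engrave at S119, F3075. After flipping Y the toolpath is (105.5365,200.7001) → (5.2628,177.2351) → (5.3954,83.6710) → (11.5609,204.0982) → (21.9082,9.1442) → (70.3434,93.6508).

Shape 2 is a line segment drawn with `<polyline>`. Its stroke #008000 means engrave at S119, F3075. After flipping Y the toolpath is (88.2561,121.1481) → (96.6613,169.0171).

Shape 3 is a regular polygon drawn with `<path>`. Its stroke #008000 means engrave at S119, F3075. After flipping Y the toolpath is (43.6321,80.0204) → (47.1078,86.3046) → (54.0090,88.2905) → (60.2932,84.8148) → (62.2791,77.9136) → (58.8034,71.6294) → (51.9022,69.6435) → (45.6180,73.1192) → (43.6321,80.0204), returning to the start.

Shape 4 is a rectangle drawn with `<path>`. Its stroke #008000 means engrave at S119, F3075. After flipping Y the toolpath is (36.1260,99.1411) → (48.4381,99.1411) → (48.4381,74.4646) → (36.1260,74.4646) → (36.1260,99.1411), returning to the start.

G21
G90
G0 X105.5365 Y200.7001
M4 S119
G01 X5.2628 Y177.2351 F3075
G01 X5.3954 Y83.6710
G01 X11.5609 Y204.0982
G01 X21.9082 Y9.1442
G01 X70.3434 Y93.6508
M5
G0 X88.2561 Y121.1481
M4 S119
G01 X96.6613 Y169.0171 F3075
M5
G0 X43.6321 Y80.0204
M4 S119
G01 X47.1078 Y86.3046 F3075
G01 X54.0090 Y88.2905
G01 X60.2932 Y84.8148
G01 X62.2791 Y77.9136
G01 X58.8034 Y71.6294
G01 X51.9022 Y69.6435
G01 X45.6180 Y73.1192
G01 X43.6321 Y80.0204
M5
G0 X36.1260 Y99.1411
M4 S119
G01 X48.4381 Y99.1411 F3075
G01 X48.4381 Y74.4646
G01 X36.1260 Y74.4646
G01 X36.1260 Y99.1411
M5
G0 X0.0000 Y0.0000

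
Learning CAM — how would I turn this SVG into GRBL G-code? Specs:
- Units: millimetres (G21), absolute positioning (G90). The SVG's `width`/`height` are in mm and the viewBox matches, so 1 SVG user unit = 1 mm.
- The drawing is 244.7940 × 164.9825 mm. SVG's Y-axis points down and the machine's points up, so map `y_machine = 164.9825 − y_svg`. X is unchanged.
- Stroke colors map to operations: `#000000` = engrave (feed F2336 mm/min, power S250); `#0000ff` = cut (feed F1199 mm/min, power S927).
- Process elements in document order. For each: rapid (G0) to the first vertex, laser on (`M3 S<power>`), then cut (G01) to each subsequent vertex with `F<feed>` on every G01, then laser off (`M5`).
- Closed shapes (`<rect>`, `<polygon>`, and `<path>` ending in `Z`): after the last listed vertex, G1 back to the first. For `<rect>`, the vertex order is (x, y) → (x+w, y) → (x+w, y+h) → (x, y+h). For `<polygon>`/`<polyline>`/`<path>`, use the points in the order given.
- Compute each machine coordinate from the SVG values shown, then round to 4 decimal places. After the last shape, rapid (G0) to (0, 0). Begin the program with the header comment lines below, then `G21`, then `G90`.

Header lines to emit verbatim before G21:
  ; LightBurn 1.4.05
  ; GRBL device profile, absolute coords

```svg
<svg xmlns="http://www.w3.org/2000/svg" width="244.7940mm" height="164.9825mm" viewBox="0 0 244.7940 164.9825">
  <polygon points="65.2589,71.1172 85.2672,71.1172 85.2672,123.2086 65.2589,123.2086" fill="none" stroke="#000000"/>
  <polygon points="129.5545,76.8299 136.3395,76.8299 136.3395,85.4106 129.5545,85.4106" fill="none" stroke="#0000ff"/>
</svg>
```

; LightBurn 1.4.05
; GRBL device profile, absolute coords
G21
G90
G0 X65.2589 Y93.8653
M3 S250
G01 X85.2672 Y93.8653 F2336
G01 X85.2672 Y41.7739 F2336
G01 X65.2589 Y41.7739 F2336
G01 X65.2589 Y93.8653 F2336
M5
G0 X129.5545 Y88.1526
M3 S927
G01 X136.3395 Y88.1526 F1199
G01 X136.3395 Y79.5719 F1199
G01 X129.5545 Y79.5719 F1199
G01 X129.5545 Y88.1526 F1199
M5
G0 X0.0000 Y0.0000

1 u = 1 mm; y_m = 164.9825 − y.

[1] `<polygon>` rectangle, #000000→engrave S250 F2336: (65.2589,93.8653) → (85.2672,93.8653) → (85.2672,41.7739) → (65.2589,41.7739) → (65.2589,93.8653) (closed)

[2] `<polygon>` rectangle, #0000ff→cut S927 F1199: (129.5545,88.1526) → (136.3395,88.1526) → (136.3395,79.5719) → (129.5545,79.5719) → (129.5545,88.1526) (closed)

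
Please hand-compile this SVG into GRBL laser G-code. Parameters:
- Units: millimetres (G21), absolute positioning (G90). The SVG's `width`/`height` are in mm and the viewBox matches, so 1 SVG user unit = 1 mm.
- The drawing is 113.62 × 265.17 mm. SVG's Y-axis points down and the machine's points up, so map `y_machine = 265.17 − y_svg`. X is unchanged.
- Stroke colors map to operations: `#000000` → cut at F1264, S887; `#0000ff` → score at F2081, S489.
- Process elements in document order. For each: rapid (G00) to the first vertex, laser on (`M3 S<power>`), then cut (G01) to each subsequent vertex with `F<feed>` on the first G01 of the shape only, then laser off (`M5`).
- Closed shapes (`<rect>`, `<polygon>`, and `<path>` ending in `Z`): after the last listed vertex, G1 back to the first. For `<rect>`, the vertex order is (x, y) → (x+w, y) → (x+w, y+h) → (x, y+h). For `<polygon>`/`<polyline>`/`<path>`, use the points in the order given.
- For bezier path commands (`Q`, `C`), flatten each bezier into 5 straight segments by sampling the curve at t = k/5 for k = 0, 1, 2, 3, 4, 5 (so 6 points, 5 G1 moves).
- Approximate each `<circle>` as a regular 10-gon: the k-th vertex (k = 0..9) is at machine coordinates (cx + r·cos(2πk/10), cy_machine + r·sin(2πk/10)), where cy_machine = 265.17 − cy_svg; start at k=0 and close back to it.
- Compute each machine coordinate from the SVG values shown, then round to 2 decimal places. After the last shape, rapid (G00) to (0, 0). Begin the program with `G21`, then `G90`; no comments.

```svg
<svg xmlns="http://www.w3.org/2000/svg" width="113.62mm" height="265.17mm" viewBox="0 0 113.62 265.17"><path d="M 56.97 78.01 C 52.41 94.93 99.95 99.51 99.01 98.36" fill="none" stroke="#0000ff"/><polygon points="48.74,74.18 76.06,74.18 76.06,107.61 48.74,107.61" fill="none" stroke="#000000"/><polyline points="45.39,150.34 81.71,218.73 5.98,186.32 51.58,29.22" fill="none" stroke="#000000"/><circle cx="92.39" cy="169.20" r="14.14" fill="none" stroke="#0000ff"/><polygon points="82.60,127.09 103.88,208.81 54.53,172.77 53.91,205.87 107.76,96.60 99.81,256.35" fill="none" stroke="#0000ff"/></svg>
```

1 u = 1 mm; y_m = 265.17 − y.

[1] `<path>` cubic bezier, #0000ff→score S489 F2081: (56.97,187.16) → (59.68,178.44) → (70.07,172.36) → (83.30,168.60) → (94.56,166.86) → (99.01,166.81)

[2] `<polygon>` rectangle, #000000→cut S887 F1264: (48.74,190.99) → (76.06,190.99) → (76.06,157.56) → (48.74,157.56) → (48.74,190.99) (closed)

[3] `<polyline>` open polyline, #000000→cut S887 F1264: (45.39,114.83) → (81.71,46.44) → (5.98,78.85) → (51.58,235.95)

[4] `<circle>` circle, #0000ff→score S489 F2081: (106.53,95.97) → (103.83,104.28) → (96.76,109.42) → (88.02,109.42) → (80.95,104.28) → (78.25,95.97) → (80.95,87.66) → (88.02,82.52) → (96.76,82.52) → (103.83,87.66) → (106.53,95.97) (closed)

[5] `<polygon>` closed polygon, #0000ff→score S489 F2081: (82.60,138.08) → (103.88,56.36) → (54.53,92.40) → (53.91,59.30) → (107.76,168.57) → (99.81,8.82) → (82.60,138.08) (closed)

G21
G90
G00 X56.97 Y187.16
M3 S489
G01 X59.68 Y178.44 F2081
G01 X70.07 Y172.36
G01 X83.30 Y168.60
G01 X94.56 Y166.86
G01 X99.01 Y166.81
M5
G00 X48.74 Y190.99
M3 S887
G01 X76.06 Y190.99 F1264
G01 X76.06 Y157.56
G01 X48.74 Y157.56
G01 X48.74 Y190.99
M5
G00 X45.39 Y114.83
M3 S887
G01 X81.71 Y46.44 F1264
G01 X5.98 Y78.85
G01 X51.58 Y235.95
M5
G00 X106.53 Y95.97
M3 S489
G01 X103.83 Y104.28 F2081
G01 X96.76 Y109.42
G01 X88.02 Y109.42
G01 X80.95 Y104.28
G01 X78.25 Y95.97
G01 X80.95 Y87.66
G01 X88.02 Y82.52
G01 X96.76 Y82.52
G01 X103.83 Y87.66
G01 X106.53 Y95.97
M5
G00 X82.60 Y138.08
M3 S489
G01 X103.88 Y56.36 F2081
G01 X54.53 Y92.40
G01 X53.91 Y59.30
G01 X107.76 Y168.57
G01 X99.81 Y8.82
G01 X82.60 Y138.08
M5
G00 X0.00 Y0.00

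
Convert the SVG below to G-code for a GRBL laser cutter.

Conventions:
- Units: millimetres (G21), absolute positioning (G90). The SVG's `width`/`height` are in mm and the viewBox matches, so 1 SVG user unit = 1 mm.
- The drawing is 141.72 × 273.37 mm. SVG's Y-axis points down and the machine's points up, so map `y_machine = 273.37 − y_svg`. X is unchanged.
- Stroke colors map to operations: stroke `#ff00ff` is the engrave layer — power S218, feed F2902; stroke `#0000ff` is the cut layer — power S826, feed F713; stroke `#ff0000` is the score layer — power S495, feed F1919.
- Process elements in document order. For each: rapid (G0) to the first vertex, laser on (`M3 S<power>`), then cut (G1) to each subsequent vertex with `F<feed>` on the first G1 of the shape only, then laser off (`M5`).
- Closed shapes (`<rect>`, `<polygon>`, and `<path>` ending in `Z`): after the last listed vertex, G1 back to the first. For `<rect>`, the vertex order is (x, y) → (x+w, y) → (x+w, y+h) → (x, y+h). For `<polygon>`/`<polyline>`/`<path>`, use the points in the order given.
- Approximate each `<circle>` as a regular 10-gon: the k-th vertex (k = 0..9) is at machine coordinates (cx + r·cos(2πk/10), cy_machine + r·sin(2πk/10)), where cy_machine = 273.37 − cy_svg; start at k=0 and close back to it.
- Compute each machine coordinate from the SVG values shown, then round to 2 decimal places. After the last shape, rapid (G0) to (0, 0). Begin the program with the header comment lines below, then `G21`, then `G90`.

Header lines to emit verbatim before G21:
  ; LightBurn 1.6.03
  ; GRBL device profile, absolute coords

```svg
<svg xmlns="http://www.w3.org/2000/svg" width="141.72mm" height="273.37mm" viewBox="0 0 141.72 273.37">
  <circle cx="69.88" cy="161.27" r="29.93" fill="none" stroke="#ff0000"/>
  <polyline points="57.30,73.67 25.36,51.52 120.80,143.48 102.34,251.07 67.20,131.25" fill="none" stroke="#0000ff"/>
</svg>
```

; LightBurn 1.6.03
; GRBL device profile, absolute coords
G21
G90
G0 X99.81 Y112.10
M3 S495
G1 X94.09 Y129.69 F1919
G1 X79.13 Y140.57
G1 X60.63 Y140.57
G1 X45.67 Y129.69
G1 X39.95 Y112.10
G1 X45.67 Y94.51
G1 X60.63 Y83.63
G1 X79.13 Y83.63
G1 X94.09 Y94.51
G1 X99.81 Y112.10
M5
G0 X57.30 Y199.70
M3 S826
G1 X25.36 Y221.85 F713
G1 X120.80 Y129.89
G1 X102.34 Y22.30
G1 X67.20 Y142.12
M5
G0 X0.00 Y0.00

Since the viewBox matches the mm dimensions, user units are millimetres directly. The only transform is the Y-flip y_m = 273.37 − y_svg.

Shape 1 is a circle drawn with `<circle>`. Its stroke #ff0000 means score at S495, F1919. After flipping Y the toolpath is (99.81,112.10) → (94.09,129.69) → (79.13,140.57) → (60.63,140.57) → (45.67,129.69) → (39.95,112.10) → (45.67,94.51) → (60.63,83.63) → (79.13,83.63) → (94.09,94.51) → (99.81,112.10), returning to the start.

Shape 2 is a open polyline drawn with `<polyline>`. Its stroke #0000ff means cut at S826, F713. After flipping Y the toolpath is (57.30,199.70) → (25.36,221.85) → (120.80,129.89) → (102.34,22.30) → (67.20,142.12).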